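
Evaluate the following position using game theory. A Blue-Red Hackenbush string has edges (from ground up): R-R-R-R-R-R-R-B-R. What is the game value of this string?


Edges (from ground): R-R-R-R-R-R-R-B-R
By Berlekamp's sign-expansion rule, a Blue-Red Hackenbush stalk has the value of the surreal number whose sign sequence is the edge sequence with B -> + and R -> -.
Sign sequence: -------+-
Trace the sign expansion in the surreal number tree, starting from 0:
Edge 1: R (sign -) -> bounds (-inf, 0), value = -1
Edge 2: R (sign -) -> bounds (-inf, -1), value = -2
Edge 3: R (sign -) -> bounds (-inf, -2), value = -3
Edge 4: R (sign -) -> bounds (-inf, -3), value = -4
Edge 5: R (sign -) -> bounds (-inf, -4), value = -5
Edge 6: R (sign -) -> bounds (-inf, -5), value = -6
Edge 7: R (sign -) -> bounds (-inf, -6), value = -7
Edge 8: B (sign +) -> bounds (-7, -6), value = -13/2
Edge 9: R (sign -) -> bounds (-7, -13/2), value = -27/4
Game value = -27/4

-27/4


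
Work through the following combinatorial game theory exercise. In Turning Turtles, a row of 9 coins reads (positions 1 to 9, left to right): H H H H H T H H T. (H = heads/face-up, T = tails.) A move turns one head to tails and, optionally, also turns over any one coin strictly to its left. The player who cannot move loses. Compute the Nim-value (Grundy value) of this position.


Coins: H H H H H T H H T
Key fact: a single head at position k behaves exactly like a Nim heap of size k (turning it to T and optionally flipping a coin at j < k corresponds to moving the heap from k to j, or to 0), and heads combine as a disjunctive sum (two heads at the same place would cancel, matching j XOR j = 0). So the Nim-value is the XOR of the 1-indexed positions of the heads.
Face-up positions (1-indexed): [1, 2, 3, 4, 5, 7, 8]
XOR 0 with 1: 0 XOR 1 = 1
XOR 1 with 2: 1 XOR 2 = 3
XOR 3 with 3: 3 XOR 3 = 0
XOR 0 with 4: 0 XOR 4 = 4
XOR 4 with 5: 4 XOR 5 = 1
XOR 1 with 7: 1 XOR 7 = 6
XOR 6 with 8: 6 XOR 8 = 14
Nim-value = 14

14


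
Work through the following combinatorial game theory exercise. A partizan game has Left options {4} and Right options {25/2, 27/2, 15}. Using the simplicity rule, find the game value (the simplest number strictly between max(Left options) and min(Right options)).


Left options: {4}, max = 4
Right options: {25/2, 27/2, 15}, min = 25/2
All options are numbers and max(Left) < min(Right), so by the simplicity theorem the value is the simplest (earliest-born) number strictly between 4 and 25/2.
Integers 5 through 12 all lie strictly between 4 and 25/2.
Among integers, the simplest (lowest birthday = smallest |n|; 0 is born on day 0, +-n on day n) is 5.
No non-integer in the interval can be simpler: if x is a non-integer in the interval, then floor(x) or ceil(x) also lies in the interval (the interval contains an integer), and both are proper prefixes of x's sign expansion, i.e. born earlier. So the game value is 5.
Game value = 5

5


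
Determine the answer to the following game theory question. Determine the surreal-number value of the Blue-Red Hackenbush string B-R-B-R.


Edges (from ground): B-R-B-R
By Berlekamp's sign-expansion rule, a Blue-Red Hackenbush stalk has the value of the surreal number whose sign sequence is the edge sequence with B -> + and R -> -.
Sign sequence: +-+-
Trace the sign expansion in the surreal number tree, starting from 0:
Edge 1: B (sign +) -> bounds (0, +inf), value = 1
Edge 2: R (sign -) -> bounds (0, 1), value = 1/2
Edge 3: B (sign +) -> bounds (1/2, 1), value = 3/4
Edge 4: R (sign -) -> bounds (1/2, 3/4), value = 5/8
Game value = 5/8

5/8


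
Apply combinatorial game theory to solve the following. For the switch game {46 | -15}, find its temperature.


The game is {46 | -15}, a switch {a | b} with numbers a > b.
Cooling {a | b} by t gives {a - t | b + t}, which stops being hot when a - t = b + t, i.e. at t = (a - b)/2. So the temperature of a switch is (a - b)/2.
Temperature = (Left option - Right option) / 2
= (46 - (-15)) / 2
= 61 / 2
= 61/2

61/2


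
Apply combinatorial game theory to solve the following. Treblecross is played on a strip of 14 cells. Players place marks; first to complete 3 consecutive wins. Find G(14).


Treblecross: place X on empty cells; 3-in-a-row wins.
Playing within two cells of an existing X lets the opponent win at once, so sensible play treats the cells i-2..i+2 around each X as dead. The player left with no safe cell loses, so this is a normal-play take-away game on strips of safe cells.
Placing X at cell i (0-indexed) of a strip of k safe cells leaves independent strips of sizes max(0, i-2) and max(0, k-i-3). Hence G(k) = mex{ G(max(0,i-2)) XOR G(max(0,k-i-3)) : 0 <= i < k }, with G(0) = 0.
G(1): splits (0,0):0^0=0 -> mex({0}) = 1
G(2): splits (0,0):0^0=0 -> mex({0}) = 1
G(3): splits (0,0):0^0=0 -> mex({0}) = 1
G(4): splits (0,1):0^1=1 (0,0):0^0=0 -> mex({0, 1}) = 2
G(5): splits (0,2):0^1=1 (0,1):0^1=1 (0,0):0^0=0 -> mex({0, 1}) = 2
G(6) = mex({1}) = 0
G(7) = mex({0, 1, 2}) = 3
G(8) = mex({0, 1, 2}) = 3
G(9) = mex({0, 2}) = 1
G(10) = mex({0, 2, 3}) = 1
G(11) = mex({0, 3}) = 1
G(12) = mex({1, 3}) = 0
G(13) = mex({0, 1, 2, 3}) = 4
G(14) = mex({0, 1, 2}) = 3
Therefore G(14) = 3.

3


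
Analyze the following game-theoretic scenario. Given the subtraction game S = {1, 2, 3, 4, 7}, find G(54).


The subtraction set is S = {1, 2, 3, 4, 7}.
G(k) = mex{ G(k - s) : s in S, s <= k }. We compute iteratively: G(0) = 0.
G(1) = mex({0}) = 1
G(2) = mex({0, 1}) = 2
G(3) = mex({0, 1, 2}) = 3
G(4) = mex({0, 1, 2, 3}) = 4
G(5) = mex({1, 2, 3, 4}) = 0
G(6) = mex({0, 2, 3, 4}) = 1
G(7) = mex({0, 1, 3, 4}) = 2
G(8) = mex({0, 1, 2, 4}) = 3
G(9) = mex({0, 1, 2, 3}) = 4
G(10) = mex({1, 2, 3, 4}) = 0
G(11) = mex({0, 2, 3, 4}) = 1
Observe that G(5)..G(11) = 0, 1, 2, 3, 4, 0, 1 repeats G(0)..G(6) = 0, 1, 2, 3, 4, 0, 1.
For k >= max(S) = 7, G(k) is determined by the previous 7 values G(k-7)..G(k-1); a window of 7 consecutive values has recurred shifted by 5, so by induction G(k + 5) = G(k) for all k >= 0: the sequence is periodic from the start with period 5.
One period: G(0..4) = 0, 1, 2, 3, 4.
54 mod 5 = 4, so G(54) = G(4) = 4.

4


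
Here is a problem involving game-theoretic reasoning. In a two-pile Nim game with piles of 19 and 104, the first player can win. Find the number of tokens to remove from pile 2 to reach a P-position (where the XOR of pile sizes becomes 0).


Piles: 19 and 104
Current XOR: 19 XOR 104 = 123 (non-zero, so this is an N-position).
To make the XOR zero, we need to find a move that balances the piles.
For pile 2 (size 104): target = 104 XOR 123 = 19
We reduce pile 2 from 104 to 19.
Tokens removed: 104 - 19 = 85
Verification: 19 XOR 19 = 0

85


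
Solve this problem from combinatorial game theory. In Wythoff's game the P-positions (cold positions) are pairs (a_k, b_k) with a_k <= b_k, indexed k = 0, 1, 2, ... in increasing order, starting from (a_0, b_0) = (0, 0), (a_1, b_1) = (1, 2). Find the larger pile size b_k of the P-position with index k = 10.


By Wythoff's theorem, a_k = floor(k * phi) and b_k = floor(k * phi^2) = a_k + k, where phi = (1 + sqrt(5))/2 is the golden ratio.
phi = (1 + sqrt(5))/2 = 1.618034
phi^2 = phi + 1 = 2.618034
k = 10
k * phi^2 = 10 * 2.618034 = 26.180340
b_10 = floor(k * phi^2) = 26 (check: a_10 + k = 16 + 10 = 26)

26


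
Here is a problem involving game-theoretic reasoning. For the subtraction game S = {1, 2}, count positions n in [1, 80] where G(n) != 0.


Subtraction set S = {1, 2}, so G(n) = n mod 3.
G(n) = 0 when n is a multiple of 3.
Multiples of 3 in [1, 80]: 26
N-positions (nonzero Grundy) = 80 - 26 = 54

54


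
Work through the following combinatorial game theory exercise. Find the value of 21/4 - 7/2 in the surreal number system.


x = 21/4, y = 7/2
Converting to common denominator: 4
x = 21/4, y = 14/4
x - y = 21/4 - 7/2 = 7/4

7/4


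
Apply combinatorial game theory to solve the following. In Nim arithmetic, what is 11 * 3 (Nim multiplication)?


Nim multiplication is bilinear over XOR: (u XOR v) * w = (u*w) XOR (v*w).
So we split each operand into its bit components and XOR the pairwise Nim products.
11 = 1 + 2 + 8 (as XOR of powers of 2).
3 = 1 + 2 (as XOR of powers of 2).
Using the standard Nim-product table on single bits:
  2*2 = 3,   2*4 = 8,   2*8 = 12,
  4*4 = 6,   4*8 = 11,  8*8 = 13,
and  1*x = x (identity), k*l = l*k (commutative).
Pairwise Nim products:
  1 * 1 = 1
  1 * 2 = 2
  2 * 1 = 2
  2 * 2 = 3
  8 * 1 = 8
  8 * 2 = 12
XOR them: 1 XOR 2 XOR 2 XOR 3 XOR 8 XOR 12 = 6.
Result: 11 * 3 = 6 (in Nim).

6


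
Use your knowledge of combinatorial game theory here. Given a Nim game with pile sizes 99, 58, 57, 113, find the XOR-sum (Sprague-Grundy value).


We need the XOR (exclusive or) of all pile sizes.
After XOR-ing pile 1 (size 99): 0 XOR 99 = 99
After XOR-ing pile 2 (size 58): 99 XOR 58 = 89
After XOR-ing pile 3 (size 57): 89 XOR 57 = 96
After XOR-ing pile 4 (size 113): 96 XOR 113 = 17
The Nim-value of this position is 17.

17


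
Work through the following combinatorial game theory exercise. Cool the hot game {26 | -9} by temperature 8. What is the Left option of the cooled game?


Original game: {26 | -9} (a switch {a | b} with a > b).
Cooling by t (for t below the temperature (a - b)/2 = 35/2) taxes each move by t: {a | b} cooled by t is {a - t | b + t}.
Cooling amount: t = 8
Cooled Left option: 26 - 8 = 18
Cooled Right option: -9 + 8 = -1
Cooled game: {18 | -1}
Left option = 18

18


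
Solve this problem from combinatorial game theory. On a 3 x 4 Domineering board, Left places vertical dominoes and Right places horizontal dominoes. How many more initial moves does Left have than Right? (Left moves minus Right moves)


Board is 3 x 4 (rows x cols).
Left (vertical) placements: (rows-1) * cols = 2 * 4 = 8
Right (horizontal) placements: rows * (cols-1) = 3 * 3 = 9
Advantage = Left - Right = 8 - 9 = -1

-1


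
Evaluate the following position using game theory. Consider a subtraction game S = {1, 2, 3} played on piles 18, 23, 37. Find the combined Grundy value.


Subtraction set: {1, 2, 3}
For this subtraction set, G(n) = n mod 4 (period = max + 1 = 4).
Pile 1 (size 18): G(18) = 18 mod 4 = 2
Pile 2 (size 23): G(23) = 23 mod 4 = 3
Pile 3 (size 37): G(37) = 37 mod 4 = 1
Total Grundy value = XOR of all: 2 XOR 3 XOR 1 = 0

0


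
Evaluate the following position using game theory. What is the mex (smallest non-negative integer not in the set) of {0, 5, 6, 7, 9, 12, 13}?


Set = {0, 5, 6, 7, 9, 12, 13}
0 is in the set.
1 is NOT in the set. This is the mex.
mex = 1

1


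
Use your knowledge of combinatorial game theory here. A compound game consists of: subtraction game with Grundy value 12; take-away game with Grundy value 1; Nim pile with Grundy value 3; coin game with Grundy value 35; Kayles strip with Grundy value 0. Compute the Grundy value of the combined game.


By the Sprague-Grundy theorem, the Grundy value of a sum of games is the XOR of individual Grundy values.
subtraction game: Grundy value = 12. Running XOR: 0 XOR 12 = 12
take-away game: Grundy value = 1. Running XOR: 12 XOR 1 = 13
Nim pile: Grundy value = 3. Running XOR: 13 XOR 3 = 14
coin game: Grundy value = 35. Running XOR: 14 XOR 35 = 45
Kayles strip: Grundy value = 0. Running XOR: 45 XOR 0 = 45
The combined Grundy value is 45.

45


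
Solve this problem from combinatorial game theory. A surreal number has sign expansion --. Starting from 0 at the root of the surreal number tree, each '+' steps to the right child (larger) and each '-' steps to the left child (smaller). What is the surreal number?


Sign expansion: --
Rule: track bounds (lo, hi), initially (-inf, +inf). On '+', the current value becomes lo and we move to the simplest number in (value, hi): value + 1 if hi = +inf, otherwise the midpoint (value + hi)/2. On '-', the current value becomes hi and we move to value - 1 if lo = -inf, otherwise the midpoint (lo + value)/2.
Start at 0.
Step 1: sign = -, move left. Bounds: (-inf, 0). Value = -1
Step 2: sign = -, move left. Bounds: (-inf, -1). Value = -2
The surreal number with sign expansion -- is -2.

-2


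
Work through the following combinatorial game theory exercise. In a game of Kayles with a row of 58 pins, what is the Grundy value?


Kayles: a move removes 1 or 2 adjacent pins from a contiguous row.
Removing pins from a row of k leaves two independent rows (a, b) with a + b = k - 1 (one pin) or a + b = k - 2 (two pins); an end removal gives a = 0.
By Sprague-Grundy, G(k) = mex{ G(a) XOR G(b) } over all these splits. G(0) = 0.
G(1): splits (0,0):0^0=0 -> mex({0}) = 1
G(2): splits (0,1):0^1=1 (0,0):0^0=0 -> mex({0, 1}) = 2
G(3): splits (0,2):0^2=2 (1,1):1^1=0 (0,1):0^1=1 -> mex({0, 1, 2}) = 3
G(4): splits (0,3):0^3=3 (1,2):1^2=3 (0,2):0^2=2 (1,1):1^1=0 -> mex({0, 2, 3}) = 1
G(5): splits (0,4):0^1=1 (1,3):1^3=2 (2,2):2^2=0 (0,3):0^3=3 (1,2):1^2=3 -> mex({0, 1, 2, 3}) = 4
G(6) = mex({0, 1, 2, 4}) = 3
G(7) = mex({0, 1, 3, 4, 5}) = 2
G(8) = mex({0, 2, 3, 5, 6}) = 1
G(9) = mex({0, 1, 2, 3, 6, 7}) = 4
G(10) = mex({0, 1, 3, 4, 5, 7}) = 2
G(11) = mex({0, 1, 2, 3, 4, 5}) = 6
G(12) = mex({0, 1, 2, 3, 5, 6, 7}) = 4
G(13) = mex({0, 2, 3, 4, 6, 7}) = 1
G(14) = mex({0, 1, 4, 5, 6, 7}) = 2
G(15) = mex({0, 1, 2, 3, 4, 5, 6}) = 7
G(16) = mex({0, 2, 3, 5, 6, 7}) = 1
G(17) = mex({0, 1, 2, 3, 5, 6, 7}) = 4
G(18) = mex({0, 1, 2, 4, 5, 6}) = 3
G(19) = mex({0, 1, 3, 4, 5, 7}) = 2
G(20) = mex({0, 2, 3, 4, 5, 6, 7}) = 1
G(21) = mex({0, 1, 2, 3, 5, 6, 7}) = 4
G(22) = mex({0, 1, 2, 3, 4, 5, 7}) = 6
G(23) = mex({0, 1, 2, 3, 4, 5, 6}) = 7
G(24) = mex({0, 1, 2, 3, 5, 6, 7}) = 4
G(25) = mex({0, 2, 3, 4, 6, 7}) = 1
G(26) = mex({0, 1, 3, 4, 5, 6, 7}) = 2
G(27) = mex({0, 1, 2, 3, 4, 5, 6, 7}) = 8
G(28) = mex({0, 1, 2, 3, 4, 6, 7, 8}) = 5
G(29) = mex({0, 1, 2, 3, 5, 6, 7, 8, 9}) = 4
G(30) = mex({0, 1, 2, 3, 4, 5, 6, 9, 10}) = 7
G(31) = mex({0, 1, 3, 4, 5, 7, 10, 11}) = 2
G(32) = mex({0, 2, 3, 4, 5, 6, 7, 9, 11}) = 1
G(33) = mex({0, 1, 2, 3, 4, 5, 6, 7, 9, 12}) = 8
G(34) = mex({0, 1, 2, 3, 4, 5, 7, 8, 11, 12}) = 6
G(35) = mex({0, 1, 2, 3, 4, 5, 6, 8, 9, 10, 11}) = 7
G(36) = mex({0, 1, 2, 3, 5, 6, 7, 9, 10}) = 4
G(37) = mex({0, 2, 3, 4, 6, 7, 9, 10, 11, 12}) = 1
G(38) = mex({0, 1, 3, 4, 5, 6, 7, 9, 10, 11, 12}) = 2
G(39) = mex({0, 1, 2, 4, 5, 6, 7, 9, 10, 12, 14}) = 3
G(40) = mex({0, 2, 3, 4, 6, 7, 11, 12, 14}) = 1
G(41) = mex({0, 1, 2, 3, 5, 6, 7, 9, 10, 11, 12}) = 4
G(42) = mex({0, 1, 2, 3, 4, 5, 6, 9, 10}) = 7
G(43) = mex({0, 1, 3, 4, 5, 7, 9, 10, 12, 15}) = 2
G(44) = mex({0, 2, 3, 4, 5, 6, 7, 9, 10, 12, 15}) = 1
G(45) = mex({0, 1, 2, 3, 4, 5, 6, 7, 9, 10, 12, 14}) = 8
G(46) = mex({0, 1, 3, 4, 5, 7, 8, 11, 12, 14}) = 2
G(47) = mex({0, 1, 2, 3, 4, 5, 6, 8, 9, 10, 11, 12}) = 7
G(48) = mex({0, 1, 2, 3, 5, 6, 7, 9, 10}) = 4
G(49) = mex({0, 2, 3, 4, 6, 7, 9, 10, 11, 12, 15}) = 1
G(50) = mex({0, 1, 4, 5, 6, 7, 9, 11, 12, 14, 15}) = 2
G(51) = mex({0, 1, 2, 3, 4, 5, 6, 7, 9, 12, 14, 15}) = 8
G(52) = mex({0, 2, 3, 4, 5, 6, 7, 8, 11, 12, 15}) = 1
G(53) = mex({0, 1, 2, 3, 5, 6, 7, 8, 9, 10, 11, 12}) = 4
G(54) = mex({0, 1, 2, 3, 4, 5, 6, 9, 10}) = 7
G(55) = mex({0, 1, 3, 4, 5, 7, 9, 10, 11, 12}) = 2
G(56) = mex({0, 2, 3, 4, 5, 6, 7, 9, 10, 11, 12, 13, 14}) = 1
G(57) = mex({0, 1, 2, 3, 5, 6, 7, 9, 10, 12, 13, 14, 15}) = 4
G(58) = mex({0, 1, 3, 4, 5, 7, 11, 12, 14, 15}) = 2
Therefore G(58) = 2.

2


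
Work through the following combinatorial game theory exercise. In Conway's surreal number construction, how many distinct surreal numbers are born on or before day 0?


Day 0: {|} = 0 is born. Count = 1.
Day n: the number of surreal numbers born by day n is 2^(n+1) - 1.
By day 0: 2^1 - 1 = 1
By day 0: 1 surreal numbers.

1


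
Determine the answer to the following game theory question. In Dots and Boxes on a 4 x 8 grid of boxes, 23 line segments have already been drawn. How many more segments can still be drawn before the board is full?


Grid: 4 x 8 boxes, i.e. 5 rows and 9 columns of dots.
Horizontal edges: (rows + 1) * cols = 5 * 8 = 40
Vertical edges: rows * (cols + 1) = 4 * 9 = 36
Total edges: 40 + 36 = 76
Edges drawn: 23
Remaining: 76 - 23 = 53

53


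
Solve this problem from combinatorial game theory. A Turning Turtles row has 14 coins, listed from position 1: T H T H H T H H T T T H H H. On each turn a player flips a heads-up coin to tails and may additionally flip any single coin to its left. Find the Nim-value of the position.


Coins: T H T H H T H H T T T H H H
Key fact: a single head at position k behaves exactly like a Nim heap of size k (turning it to T and optionally flipping a coin at j < k corresponds to moving the heap from k to j, or to 0), and heads combine as a disjunctive sum (two heads at the same place would cancel, matching j XOR j = 0). So the Nim-value is the XOR of the 1-indexed positions of the heads.
Face-up positions (1-indexed): [2, 4, 5, 7, 8, 12, 13, 14]
XOR 0 with 2: 0 XOR 2 = 2
XOR 2 with 4: 2 XOR 4 = 6
XOR 6 with 5: 6 XOR 5 = 3
XOR 3 with 7: 3 XOR 7 = 4
XOR 4 with 8: 4 XOR 8 = 12
XOR 12 with 12: 12 XOR 12 = 0
XOR 0 with 13: 0 XOR 13 = 13
XOR 13 with 14: 13 XOR 14 = 3
Nim-value = 3

3


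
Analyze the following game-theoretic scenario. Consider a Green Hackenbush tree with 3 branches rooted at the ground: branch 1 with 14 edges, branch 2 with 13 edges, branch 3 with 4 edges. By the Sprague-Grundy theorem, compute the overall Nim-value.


The tree has 3 branches from the ground vertex.
In Green Hackenbush, the Nim-value of a simple path of length k is k.
Branch 1: length 14, Nim-value = 14
Branch 2: length 13, Nim-value = 13
Branch 3: length 4, Nim-value = 4
Total Nim-value = XOR of all branch values:
0 XOR 14 = 14
14 XOR 13 = 3
3 XOR 4 = 7
Nim-value of the tree = 7

7


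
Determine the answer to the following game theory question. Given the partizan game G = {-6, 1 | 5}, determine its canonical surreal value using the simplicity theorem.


Left options: {-6, 1}, max = 1
Right options: {5}, min = 5
All options are numbers and max(Left) < min(Right), so by the simplicity theorem the value is the simplest (earliest-born) number strictly between 1 and 5.
Integers 2 through 4 all lie strictly between 1 and 5.
Among integers, the simplest (lowest birthday = smallest |n|; 0 is born on day 0, +-n on day n) is 2.
No non-integer in the interval can be simpler: if x is a non-integer in the interval, then floor(x) or ceil(x) also lies in the interval (the interval contains an integer), and both are proper prefixes of x's sign expansion, i.e. born earlier. So the game value is 2.
Game value = 2

2


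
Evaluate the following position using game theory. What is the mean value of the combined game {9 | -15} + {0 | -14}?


G1 = {9 | -15}, G2 = {0 | -14}
Each is a switch {a | b} with numbers a > b; its mean value is (a + b)/2, and mean value is additive over game sums: m(G1 + G2) = m(G1) + m(G2).
Mean of G1 = (9 + (-15))/2 = -6/2 = -3
Mean of G2 = (0 + (-14))/2 = -14/2 = -7
Mean of G1 + G2 = -3 + -7 = -10

-10


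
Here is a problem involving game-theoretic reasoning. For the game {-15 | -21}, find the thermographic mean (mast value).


Game = {-15 | -21}, a switch {a | b} with numbers a > b.
Its thermograph has left wall a - t and right wall b + t, which meet at t = (a - b)/2, where both equal (a + b)/2. So the mast (mean value) is at (a + b)/2.
Mean = (-15 + (-21))/2 = -36/2 = -18

-18


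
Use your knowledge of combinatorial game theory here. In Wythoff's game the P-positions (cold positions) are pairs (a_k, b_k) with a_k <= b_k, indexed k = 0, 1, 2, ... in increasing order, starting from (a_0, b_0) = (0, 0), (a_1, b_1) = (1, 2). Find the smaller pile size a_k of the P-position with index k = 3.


By Wythoff's theorem, a_k = floor(k * phi) and b_k = floor(k * phi^2) = a_k + k, where phi = (1 + sqrt(5))/2 is the golden ratio.
phi = (1 + sqrt(5))/2 = 1.618034
k = 3
k * phi = 3 * 1.618034 = 4.854102
a_3 = floor(k * phi) = 4

4


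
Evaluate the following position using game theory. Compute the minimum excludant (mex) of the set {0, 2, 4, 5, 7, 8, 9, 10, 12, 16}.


Set = {0, 2, 4, 5, 7, 8, 9, 10, 12, 16}
0 is in the set.
1 is NOT in the set. This is the mex.
mex = 1

1


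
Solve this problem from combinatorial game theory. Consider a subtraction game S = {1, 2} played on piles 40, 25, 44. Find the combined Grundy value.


Subtraction set: {1, 2}
For this subtraction set, G(n) = n mod 3 (period = max + 1 = 3).
Pile 1 (size 40): G(40) = 40 mod 3 = 1
Pile 2 (size 25): G(25) = 25 mod 3 = 1
Pile 3 (size 44): G(44) = 44 mod 3 = 2
Total Grundy value = XOR of all: 1 XOR 1 XOR 2 = 2

2


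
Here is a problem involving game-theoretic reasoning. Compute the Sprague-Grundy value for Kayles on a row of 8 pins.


Kayles: a move removes 1 or 2 adjacent pins from a contiguous row.
Removing pins from a row of k leaves two independent rows (a, b) with a + b = k - 1 (one pin) or a + b = k - 2 (two pins); an end removal gives a = 0.
By Sprague-Grundy, G(k) = mex{ G(a) XOR G(b) } over all these splits. G(0) = 0.
G(1): splits (0,0):0^0=0 -> mex({0}) = 1
G(2): splits (0,1):0^1=1 (0,0):0^0=0 -> mex({0, 1}) = 2
G(3): splits (0,2):0^2=2 (1,1):1^1=0 (0,1):0^1=1 -> mex({0, 1, 2}) = 3
G(4): splits (0,3):0^3=3 (1,2):1^2=3 (0,2):0^2=2 (1,1):1^1=0 -> mex({0, 2, 3}) = 1
G(5): splits (0,4):0^1=1 (1,3):1^3=2 (2,2):2^2=0 (0,3):0^3=3 (1,2):1^2=3 -> mex({0, 1, 2, 3}) = 4
G(6) = mex({0, 1, 2, 4}) = 3
G(7) = mex({0, 1, 3, 4, 5}) = 2
G(8) = mex({0, 2, 3, 5, 6}) = 1
Therefore G(8) = 1.

1


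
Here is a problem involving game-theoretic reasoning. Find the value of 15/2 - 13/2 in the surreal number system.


x = 15/2, y = 13/2
Converting to common denominator: 2
x = 15/2, y = 13/2
x - y = 15/2 - 13/2 = 1

1


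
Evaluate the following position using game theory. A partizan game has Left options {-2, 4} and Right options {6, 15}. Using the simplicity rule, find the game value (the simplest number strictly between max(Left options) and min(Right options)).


Left options: {-2, 4}, max = 4
Right options: {6, 15}, min = 6
All options are numbers and max(Left) < min(Right), so by the simplicity theorem the value is the simplest (earliest-born) number strictly between 4 and 6.
The only integer strictly between 4 and 6 is 5.
No non-integer in the interval can be simpler: if x is a non-integer in the interval, then floor(x) or ceil(x) also lies in the interval (the interval contains an integer), and both are proper prefixes of x's sign expansion, i.e. born earlier. So the game value is 5.
Game value = 5

5


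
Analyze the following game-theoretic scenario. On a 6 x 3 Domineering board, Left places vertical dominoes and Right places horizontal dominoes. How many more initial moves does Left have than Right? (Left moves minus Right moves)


Board is 6 x 3 (rows x cols).
Left (vertical) placements: (rows-1) * cols = 5 * 3 = 15
Right (horizontal) placements: rows * (cols-1) = 6 * 2 = 12
Advantage = Left - Right = 15 - 12 = 3

3


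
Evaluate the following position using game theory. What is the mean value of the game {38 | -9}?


Game = {38 | -9}, a switch {a | b} with numbers a > b.
Its thermograph has left wall a - t and right wall b + t, which meet at t = (a - b)/2, where both equal (a + b)/2. So the mast (mean value) is at (a + b)/2.
Mean = (38 + (-9))/2 = 29/2 = 29/2

29/2


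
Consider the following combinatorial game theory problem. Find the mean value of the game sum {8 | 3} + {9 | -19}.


G1 = {8 | 3}, G2 = {9 | -19}
Each is a switch {a | b} with numbers a > b; its mean value is (a + b)/2, and mean value is additive over game sums: m(G1 + G2) = m(G1) + m(G2).
Mean of G1 = (8 + (3))/2 = 11/2 = 11/2
Mean of G2 = (9 + (-19))/2 = -10/2 = -5
Mean of G1 + G2 = 11/2 + -5 = 1/2

1/2


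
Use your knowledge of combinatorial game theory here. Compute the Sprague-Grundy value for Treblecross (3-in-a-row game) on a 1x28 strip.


Treblecross: place X on empty cells; 3-in-a-row wins.
Playing within two cells of an existing X lets the opponent win at once, so sensible play treats the cells i-2..i+2 around each X as dead. The player left with no safe cell loses, so this is a normal-play take-away game on strips of safe cells.
Placing X at cell i (0-indexed) of a strip of k safe cells leaves independent strips of sizes max(0, i-2) and max(0, k-i-3). Hence G(k) = mex{ G(max(0,i-2)) XOR G(max(0,k-i-3)) : 0 <= i < k }, with G(0) = 0.
G(1): splits (0,0):0^0=0 -> mex({0}) = 1
G(2): splits (0,0):0^0=0 -> mex({0}) = 1
G(3): splits (0,0):0^0=0 -> mex({0}) = 1
G(4): splits (0,1):0^1=1 (0,0):0^0=0 -> mex({0, 1}) = 2
G(5): splits (0,2):0^1=1 (0,1):0^1=1 (0,0):0^0=0 -> mex({0, 1}) = 2
G(6) = mex({1}) = 0
G(7) = mex({0, 1, 2}) = 3
G(8) = mex({0, 1, 2}) = 3
G(9) = mex({0, 2}) = 1
G(10) = mex({0, 2, 3}) = 1
G(11) = mex({0, 3}) = 1
G(12) = mex({1, 3}) = 0
G(13) = mex({0, 1, 2, 3}) = 4
G(14) = mex({0, 1, 2}) = 3
G(15) = mex({0, 1, 2}) = 3
G(16) = mex({0, 1, 2, 4}) = 3
G(17) = mex({0, 1, 3, 4}) = 2
G(18) = mex({0, 1, 3, 4}) = 2
G(19) = mex({0, 1, 3, 5}) = 2
G(20) = mex({0, 1, 2, 3, 5}) = 4
G(21) = mex({0, 1, 2, 3, 5}) = 4
G(22) = mex({1, 2, 6}) = 0
G(23) = mex({0, 1, 2, 3, 4, 6}) = 5
G(24) = mex({0, 1, 2, 3, 4}) = 5
G(25) = mex({0, 1, 3, 4, 7}) = 2
G(26) = mex({0, 1, 3, 4, 5, 7}) = 2
G(27) = mex({0, 1, 3, 5}) = 2
G(28) = mex({0, 1, 2, 5}) = 3
Therefore G(28) = 3.

3


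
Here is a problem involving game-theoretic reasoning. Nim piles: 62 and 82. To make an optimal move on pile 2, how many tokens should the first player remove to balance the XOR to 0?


Piles: 62 and 82
Current XOR: 62 XOR 82 = 108 (non-zero, so this is an N-position).
To make the XOR zero, we need to find a move that balances the piles.
For pile 2 (size 82): target = 82 XOR 108 = 62
We reduce pile 2 from 82 to 62.
Tokens removed: 82 - 62 = 20
Verification: 62 XOR 62 = 0

20


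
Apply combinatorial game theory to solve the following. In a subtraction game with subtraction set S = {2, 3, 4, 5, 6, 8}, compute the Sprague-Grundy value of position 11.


The subtraction set is S = {2, 3, 4, 5, 6, 8}.
G(k) = mex{ G(k - s) : s in S, s <= k }. We compute iteratively: G(0) = 0.
G(1) = mex({}) = 0
G(2) = mex({0}) = 1
G(3) = mex({0}) = 1
G(4) = mex({0, 1}) = 2
G(5) = mex({0, 1}) = 2
G(6) = mex({0, 1, 2}) = 3
G(7) = mex({0, 1, 2}) = 3
G(8) = mex({0, 1, 2, 3}) = 4
G(9) = mex({0, 1, 2, 3}) = 4
G(10) = mex({1, 2, 3, 4}) = 0
G(11) = mex({1, 2, 3, 4}) = 0
Therefore G(11) = 0.

0


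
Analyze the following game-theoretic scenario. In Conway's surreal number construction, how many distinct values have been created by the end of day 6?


Day 0: {|} = 0 is born. Count = 1.
Day n: the number of surreal numbers born by day n is 2^(n+1) - 1.
By day 0: 2^1 - 1 = 1
By day 1: 2^2 - 1 = 3
By day 2: 2^3 - 1 = 7
By day 3: 2^4 - 1 = 15
By day 4: 2^5 - 1 = 31
By day 5: 2^6 - 1 = 63
By day 6: 2^7 - 1 = 127
By day 6: 127 surreal numbers.

127


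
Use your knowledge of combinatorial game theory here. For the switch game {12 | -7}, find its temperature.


The game is {12 | -7}, a switch {a | b} with numbers a > b.
Cooling {a | b} by t gives {a - t | b + t}, which stops being hot when a - t = b + t, i.e. at t = (a - b)/2. So the temperature of a switch is (a - b)/2.
Temperature = (Left option - Right option) / 2
= (12 - (-7)) / 2
= 19 / 2
= 19/2

19/2


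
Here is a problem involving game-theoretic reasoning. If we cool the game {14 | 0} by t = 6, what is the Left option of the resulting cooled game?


Original game: {14 | 0} (a switch {a | b} with a > b).
Cooling by t (for t below the temperature (a - b)/2 = 7) taxes each move by t: {a | b} cooled by t is {a - t | b + t}.
Cooling amount: t = 6
Cooled Left option: 14 - 6 = 8
Cooled Right option: 0 + 6 = 6
Cooled game: {8 | 6}
Left option = 8

8


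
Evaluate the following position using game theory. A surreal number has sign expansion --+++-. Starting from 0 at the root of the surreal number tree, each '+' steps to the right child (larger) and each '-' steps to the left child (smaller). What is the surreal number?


Sign expansion: --+++-
Rule: track bounds (lo, hi), initially (-inf, +inf). On '+', the current value becomes lo and we move to the simplest number in (value, hi): value + 1 if hi = +inf, otherwise the midpoint (value + hi)/2. On '-', the current value becomes hi and we move to value - 1 if lo = -inf, otherwise the midpoint (lo + value)/2.
Start at 0.
Step 1: sign = -, move left. Bounds: (-inf, 0). Value = -1
Step 2: sign = -, move left. Bounds: (-inf, -1). Value = -2
Step 3: sign = +, move right. Bounds: (-2, -1). Value = -3/2
Step 4: sign = +, move right. Bounds: (-3/2, -1). Value = -5/4
Step 5: sign = +, move right. Bounds: (-5/4, -1). Value = -9/8
Step 6: sign = -, move left. Bounds: (-5/4, -9/8). Value = -19/16
The surreal number with sign expansion --+++- is -19/16.

-19/16


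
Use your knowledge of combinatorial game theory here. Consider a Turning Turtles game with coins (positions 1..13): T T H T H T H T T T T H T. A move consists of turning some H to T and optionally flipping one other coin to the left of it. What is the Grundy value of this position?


Coins: T T H T H T H T T T T H T
Key fact: a single head at position k behaves exactly like a Nim heap of size k (turning it to T and optionally flipping a coin at j < k corresponds to moving the heap from k to j, or to 0), and heads combine as a disjunctive sum (two heads at the same place would cancel, matching j XOR j = 0). So the Nim-value is the XOR of the 1-indexed positions of the heads.
Face-up positions (1-indexed): [3, 5, 7, 12]
XOR 0 with 3: 0 XOR 3 = 3
XOR 3 with 5: 3 XOR 5 = 6
XOR 6 with 7: 6 XOR 7 = 1
XOR 1 with 12: 1 XOR 12 = 13
Nim-value = 13

13


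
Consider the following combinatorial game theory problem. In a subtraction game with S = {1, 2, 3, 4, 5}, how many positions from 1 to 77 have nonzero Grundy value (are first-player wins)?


Subtraction set S = {1, 2, 3, 4, 5}, so G(n) = n mod 6.
G(n) = 0 when n is a multiple of 6.
Multiples of 6 in [1, 77]: 12
N-positions (nonzero Grundy) = 77 - 12 = 65

65


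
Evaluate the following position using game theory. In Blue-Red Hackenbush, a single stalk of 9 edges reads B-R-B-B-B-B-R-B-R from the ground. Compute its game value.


Edges (from ground): B-R-B-B-B-B-R-B-R
By Berlekamp's sign-expansion rule, a Blue-Red Hackenbush stalk has the value of the surreal number whose sign sequence is the edge sequence with B -> + and R -> -.
Sign sequence: +-++++-+-
Trace the sign expansion in the surreal number tree, starting from 0:
Edge 1: B (sign +) -> bounds (0, +inf), value = 1
Edge 2: R (sign -) -> bounds (0, 1), value = 1/2
Edge 3: B (sign +) -> bounds (1/2, 1), value = 3/4
Edge 4: B (sign +) -> bounds (3/4, 1), value = 7/8
Edge 5: B (sign +) -> bounds (7/8, 1), value = 15/16
Edge 6: B (sign +) -> bounds (15/16, 1), value = 31/32
Edge 7: R (sign -) -> bounds (15/16, 31/32), value = 61/64
Edge 8: B (sign +) -> bounds (61/64, 31/32), value = 123/128
Edge 9: R (sign -) -> bounds (61/64, 123/128), value = 245/256
Game value = 245/256

245/256


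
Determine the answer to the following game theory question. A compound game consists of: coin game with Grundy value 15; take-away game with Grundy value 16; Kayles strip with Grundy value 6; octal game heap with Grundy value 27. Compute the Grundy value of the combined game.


By the Sprague-Grundy theorem, the Grundy value of a sum of games is the XOR of individual Grundy values.
coin game: Grundy value = 15. Running XOR: 0 XOR 15 = 15
take-away game: Grundy value = 16. Running XOR: 15 XOR 16 = 31
Kayles strip: Grundy value = 6. Running XOR: 31 XOR 6 = 25
octal game heap: Grundy value = 27. Running XOR: 25 XOR 27 = 2
The combined Grundy value is 2.

2


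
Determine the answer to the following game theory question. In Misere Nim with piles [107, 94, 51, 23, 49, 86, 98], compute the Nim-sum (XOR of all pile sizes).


We need the XOR (exclusive or) of all pile sizes.
After XOR-ing pile 1 (size 107): 0 XOR 107 = 107
After XOR-ing pile 2 (size 94): 107 XOR 94 = 53
After XOR-ing pile 3 (size 51): 53 XOR 51 = 6
After XOR-ing pile 4 (size 23): 6 XOR 23 = 17
After XOR-ing pile 5 (size 49): 17 XOR 49 = 32
After XOR-ing pile 6 (size 86): 32 XOR 86 = 118
After XOR-ing pile 7 (size 98): 118 XOR 98 = 20
The Nim-value of this position is 20.

20


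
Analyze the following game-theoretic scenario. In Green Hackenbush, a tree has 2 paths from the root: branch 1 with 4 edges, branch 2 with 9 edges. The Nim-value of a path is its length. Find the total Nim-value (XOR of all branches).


The tree has 2 branches from the ground vertex.
In Green Hackenbush, the Nim-value of a simple path of length k is k.
Branch 1: length 4, Nim-value = 4
Branch 2: length 9, Nim-value = 9
Total Nim-value = XOR of all branch values:
0 XOR 4 = 4
4 XOR 9 = 13
Nim-value of the tree = 13

13


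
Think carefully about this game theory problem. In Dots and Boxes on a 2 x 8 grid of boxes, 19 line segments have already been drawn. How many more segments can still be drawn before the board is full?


Grid: 2 x 8 boxes, i.e. 3 rows and 9 columns of dots.
Horizontal edges: (rows + 1) * cols = 3 * 8 = 24
Vertical edges: rows * (cols + 1) = 2 * 9 = 18
Total edges: 24 + 18 = 42
Edges drawn: 19
Remaining: 42 - 19 = 23

23


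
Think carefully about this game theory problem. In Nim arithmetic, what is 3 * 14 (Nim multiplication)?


Nim multiplication is bilinear over XOR: (u XOR v) * w = (u*w) XOR (v*w).
So we split each operand into its bit components and XOR the pairwise Nim products.
3 = 1 + 2 (as XOR of powers of 2).
14 = 2 + 4 + 8 (as XOR of powers of 2).
Using the standard Nim-product table on single bits:
  2*2 = 3,   2*4 = 8,   2*8 = 12,
  4*4 = 6,   4*8 = 11,  8*8 = 13,
and  1*x = x (identity), k*l = l*k (commutative).
Pairwise Nim products:
  1 * 2 = 2
  1 * 4 = 4
  1 * 8 = 8
  2 * 2 = 3
  2 * 4 = 8
  2 * 8 = 12
XOR them: 2 XOR 4 XOR 8 XOR 3 XOR 8 XOR 12 = 9.
Result: 3 * 14 = 9 (in Nim).

9


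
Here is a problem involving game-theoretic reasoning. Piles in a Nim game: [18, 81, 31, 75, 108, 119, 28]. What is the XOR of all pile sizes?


We need the XOR (exclusive or) of all pile sizes.
After XOR-ing pile 1 (size 18): 0 XOR 18 = 18
After XOR-ing pile 2 (size 81): 18 XOR 81 = 67
After XOR-ing pile 3 (size 31): 67 XOR 31 = 92
After XOR-ing pile 4 (size 75): 92 XOR 75 = 23
After XOR-ing pile 5 (size 108): 23 XOR 108 = 123
After XOR-ing pile 6 (size 119): 123 XOR 119 = 12
After XOR-ing pile 7 (size 28): 12 XOR 28 = 16
The Nim-value of this position is 16.

16


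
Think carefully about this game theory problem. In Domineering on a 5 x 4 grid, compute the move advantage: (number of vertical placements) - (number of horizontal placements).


Board is 5 x 4 (rows x cols).
Left (vertical) placements: (rows-1) * cols = 4 * 4 = 16
Right (horizontal) placements: rows * (cols-1) = 5 * 3 = 15
Advantage = Left - Right = 16 - 15 = 1

1


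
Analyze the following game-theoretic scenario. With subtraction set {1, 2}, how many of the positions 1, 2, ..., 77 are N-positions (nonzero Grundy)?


Subtraction set S = {1, 2}, so G(n) = n mod 3.
G(n) = 0 when n is a multiple of 3.
Multiples of 3 in [1, 77]: 25
N-positions (nonzero Grundy) = 77 - 25 = 52

52


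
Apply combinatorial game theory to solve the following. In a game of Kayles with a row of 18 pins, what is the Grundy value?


Kayles: a move removes 1 or 2 adjacent pins from a contiguous row.
Removing pins from a row of k leaves two independent rows (a, b) with a + b = k - 1 (one pin) or a + b = k - 2 (two pins); an end removal gives a = 0.
By Sprague-Grundy, G(k) = mex{ G(a) XOR G(b) } over all these splits. G(0) = 0.
G(1): splits (0,0):0^0=0 -> mex({0}) = 1
G(2): splits (0,1):0^1=1 (0,0):0^0=0 -> mex({0, 1}) = 2
G(3): splits (0,2):0^2=2 (1,1):1^1=0 (0,1):0^1=1 -> mex({0, 1, 2}) = 3
G(4): splits (0,3):0^3=3 (1,2):1^2=3 (0,2):0^2=2 (1,1):1^1=0 -> mex({0, 2, 3}) = 1
G(5): splits (0,4):0^1=1 (1,3):1^3=2 (2,2):2^2=0 (0,3):0^3=3 (1,2):1^2=3 -> mex({0, 1, 2, 3}) = 4
G(6) = mex({0, 1, 2, 4}) = 3
G(7) = mex({0, 1, 3, 4, 5}) = 2
G(8) = mex({0, 2, 3, 5, 6}) = 1
G(9) = mex({0, 1, 2, 3, 6, 7}) = 4
G(10) = mex({0, 1, 3, 4, 5, 7}) = 2
G(11) = mex({0, 1, 2, 3, 4, 5}) = 6
G(12) = mex({0, 1, 2, 3, 5, 6, 7}) = 4
G(13) = mex({0, 2, 3, 4, 6, 7}) = 1
G(14) = mex({0, 1, 4, 5, 6, 7}) = 2
G(15) = mex({0, 1, 2, 3, 4, 5, 6}) = 7
G(16) = mex({0, 2, 3, 5, 6, 7}) = 1
G(17) = mex({0, 1, 2, 3, 5, 6, 7}) = 4
G(18) = mex({0, 1, 2, 4, 5, 6}) = 3
Therefore G(18) = 3.

3


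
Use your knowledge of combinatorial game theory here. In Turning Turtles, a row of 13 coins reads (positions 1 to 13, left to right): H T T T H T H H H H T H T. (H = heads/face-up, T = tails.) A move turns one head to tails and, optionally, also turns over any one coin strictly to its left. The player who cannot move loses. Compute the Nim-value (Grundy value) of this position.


Coins: H T T T H T H H H H T H T
Key fact: a single head at position k behaves exactly like a Nim heap of size k (turning it to T and optionally flipping a coin at j < k corresponds to moving the heap from k to j, or to 0), and heads combine as a disjunctive sum (two heads at the same place would cancel, matching j XOR j = 0). So the Nim-value is the XOR of the 1-indexed positions of the heads.
Face-up positions (1-indexed): [1, 5, 7, 8, 9, 10, 12]
XOR 0 with 1: 0 XOR 1 = 1
XOR 1 with 5: 1 XOR 5 = 4
XOR 4 with 7: 4 XOR 7 = 3
XOR 3 with 8: 3 XOR 8 = 11
XOR 11 with 9: 11 XOR 9 = 2
XOR 2 with 10: 2 XOR 10 = 8
XOR 8 with 12: 8 XOR 12 = 4
Nim-value = 4

4


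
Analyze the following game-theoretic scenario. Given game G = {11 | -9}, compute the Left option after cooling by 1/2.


Original game: {11 | -9} (a switch {a | b} with a > b).
Cooling by t (for t below the temperature (a - b)/2 = 10) taxes each move by t: {a | b} cooled by t is {a - t | b + t}.
Cooling amount: t = 1/2
Cooled Left option: 11 - 1/2 = 21/2
Cooled Right option: -9 + 1/2 = -17/2
Cooled game: {21/2 | -17/2}
Left option = 21/2

21/2


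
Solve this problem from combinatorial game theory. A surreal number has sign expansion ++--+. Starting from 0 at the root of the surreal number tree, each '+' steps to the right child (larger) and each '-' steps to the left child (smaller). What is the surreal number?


Sign expansion: ++--+
Rule: track bounds (lo, hi), initially (-inf, +inf). On '+', the current value becomes lo and we move to the simplest number in (value, hi): value + 1 if hi = +inf, otherwise the midpoint (value + hi)/2. On '-', the current value becomes hi and we move to value - 1 if lo = -inf, otherwise the midpoint (lo + value)/2.
Start at 0.
Step 1: sign = +, move right. Bounds: (0, +inf). Value = 1
Step 2: sign = +, move right. Bounds: (1, +inf). Value = 2
Step 3: sign = -, move left. Bounds: (1, 2). Value = 3/2
Step 4: sign = -, move left. Bounds: (1, 3/2). Value = 5/4
Step 5: sign = +, move right. Bounds: (5/4, 3/2). Value = 11/8
The surreal number with sign expansion ++--+ is 11/8.

11/8


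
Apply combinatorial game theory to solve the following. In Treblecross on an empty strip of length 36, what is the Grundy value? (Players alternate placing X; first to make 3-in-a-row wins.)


Treblecross: place X on empty cells; 3-in-a-row wins.
Playing within two cells of an existing X lets the opponent win at once, so sensible play treats the cells i-2..i+2 around each X as dead. The player left with no safe cell loses, so this is a normal-play take-away game on strips of safe cells.
Placing X at cell i (0-indexed) of a strip of k safe cells leaves independent strips of sizes max(0, i-2) and max(0, k-i-3). Hence G(k) = mex{ G(max(0,i-2)) XOR G(max(0,k-i-3)) : 0 <= i < k }, with G(0) = 0.
G(1): splits (0,0):0^0=0 -> mex({0}) = 1
G(2): splits (0,0):0^0=0 -> mex({0}) = 1
G(3): splits (0,0):0^0=0 -> mex({0}) = 1
G(4): splits (0,1):0^1=1 (0,0):0^0=0 -> mex({0, 1}) = 2
G(5): splits (0,2):0^1=1 (0,1):0^1=1 (0,0):0^0=0 -> mex({0, 1}) = 2
G(6) = mex({1}) = 0
G(7) = mex({0, 1, 2}) = 3
G(8) = mex({0, 1, 2}) = 3
G(9) = mex({0, 2}) = 1
G(10) = mex({0, 2, 3}) = 1
G(11) = mex({0, 3}) = 1
G(12) = mex({1, 3}) = 0
G(13) = mex({0, 1, 2, 3}) = 4
G(14) = mex({0, 1, 2}) = 3
G(15) = mex({0, 1, 2}) = 3
G(16) = mex({0, 1, 2, 4}) = 3
G(17) = mex({0, 1, 3, 4}) = 2
G(18) = mex({0, 1, 3, 4}) = 2
G(19) = mex({0, 1, 3, 5}) = 2
G(20) = mex({0, 1, 2, 3, 5}) = 4
G(21) = mex({0, 1, 2, 3, 5}) = 4
G(22) = mex({1, 2, 6}) = 0
G(23) = mex({0, 1, 2, 3, 4, 6}) = 5
G(24) = mex({0, 1, 2, 3, 4}) = 5
G(25) = mex({0, 1, 3, 4, 7}) = 2
G(26) = mex({0, 1, 3, 4, 5, 7}) = 2
G(27) = mex({0, 1, 3, 5}) = 2
G(28) = mex({0, 1, 2, 5}) = 3
G(29) = mex({0, 1, 2, 4, 5, 6}) = 3
G(30) = mex({1, 2, 4, 6}) = 0
G(31) = mex({0, 1, 2, 3, 4, 6}) = 5
G(32) = mex({1, 2, 3, 4, 7}) = 0
G(33) = mex({0, 3, 7}) = 1
G(34) = mex({0, 2, 3, 5, 7}) = 1
G(35) = mex({0, 2, 3, 5, 6}) = 1
G(36) = mex({0, 1, 2, 5, 6}) = 3
Therefore G(36) = 3.

3
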